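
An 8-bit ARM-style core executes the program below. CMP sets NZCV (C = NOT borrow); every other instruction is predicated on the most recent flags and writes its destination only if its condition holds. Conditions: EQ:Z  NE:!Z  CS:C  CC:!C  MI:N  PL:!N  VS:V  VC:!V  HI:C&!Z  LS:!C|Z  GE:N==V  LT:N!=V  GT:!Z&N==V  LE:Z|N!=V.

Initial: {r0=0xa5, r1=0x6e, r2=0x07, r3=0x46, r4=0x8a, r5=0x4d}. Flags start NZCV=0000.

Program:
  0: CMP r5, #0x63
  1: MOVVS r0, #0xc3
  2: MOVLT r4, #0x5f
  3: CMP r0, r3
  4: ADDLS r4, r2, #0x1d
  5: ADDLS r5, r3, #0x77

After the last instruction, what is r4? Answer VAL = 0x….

VAL = 0x5f

[0] flags=1000 → (cmp)
[1] flags=1000 VS?F → skip
[2] flags=1000 LT?T → r4=0x5f
[3] flags=0011 → (cmp)
[4] flags=0011 LS?F → skip
[5] flags=0011 LS?F → skip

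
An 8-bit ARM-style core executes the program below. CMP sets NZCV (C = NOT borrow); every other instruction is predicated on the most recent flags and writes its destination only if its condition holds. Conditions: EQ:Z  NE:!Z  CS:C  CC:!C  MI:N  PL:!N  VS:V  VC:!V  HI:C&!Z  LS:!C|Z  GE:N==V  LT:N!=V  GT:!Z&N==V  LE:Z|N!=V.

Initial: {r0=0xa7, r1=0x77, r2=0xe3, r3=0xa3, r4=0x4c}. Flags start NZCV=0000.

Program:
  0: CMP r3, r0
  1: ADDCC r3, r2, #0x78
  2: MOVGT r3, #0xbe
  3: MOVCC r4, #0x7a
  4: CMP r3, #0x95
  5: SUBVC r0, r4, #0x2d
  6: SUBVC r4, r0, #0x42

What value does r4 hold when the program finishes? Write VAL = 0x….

VAL = 0x7a

[0] flags=1000 → (cmp)
[1] flags=1000 CC?T → r3=0x5b
[2] flags=1000 GT?F → skip
[3] flags=1000 CC?T → r4=0x7a
[4] flags=1001 → (cmp)
[5] flags=1001 VC?F → skip
[6] flags=1001 VC?F → skip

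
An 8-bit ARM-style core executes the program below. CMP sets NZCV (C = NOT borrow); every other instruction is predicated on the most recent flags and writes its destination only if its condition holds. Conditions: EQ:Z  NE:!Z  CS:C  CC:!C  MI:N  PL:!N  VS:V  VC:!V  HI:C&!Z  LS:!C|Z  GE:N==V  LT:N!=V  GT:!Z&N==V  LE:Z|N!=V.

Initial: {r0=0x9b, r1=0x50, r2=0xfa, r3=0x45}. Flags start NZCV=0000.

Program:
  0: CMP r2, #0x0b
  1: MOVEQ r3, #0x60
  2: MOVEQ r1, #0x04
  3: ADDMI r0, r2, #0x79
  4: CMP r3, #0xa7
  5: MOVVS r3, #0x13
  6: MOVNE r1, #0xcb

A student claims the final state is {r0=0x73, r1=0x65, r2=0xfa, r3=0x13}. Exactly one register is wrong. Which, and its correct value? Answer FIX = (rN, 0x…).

[0] flags=1010 → (cmp)
[1] flags=1010 EQ?F → skip
[2] flags=1010 EQ?F → skip
[3] flags=1010 MI?T → r0=0x73
[4] flags=1001 → (cmp)
[5] flags=1001 VS?T → r3=0x13
[6] flags=1001 NE?T → r1=0xcb

FIX = (r1, 0xcb)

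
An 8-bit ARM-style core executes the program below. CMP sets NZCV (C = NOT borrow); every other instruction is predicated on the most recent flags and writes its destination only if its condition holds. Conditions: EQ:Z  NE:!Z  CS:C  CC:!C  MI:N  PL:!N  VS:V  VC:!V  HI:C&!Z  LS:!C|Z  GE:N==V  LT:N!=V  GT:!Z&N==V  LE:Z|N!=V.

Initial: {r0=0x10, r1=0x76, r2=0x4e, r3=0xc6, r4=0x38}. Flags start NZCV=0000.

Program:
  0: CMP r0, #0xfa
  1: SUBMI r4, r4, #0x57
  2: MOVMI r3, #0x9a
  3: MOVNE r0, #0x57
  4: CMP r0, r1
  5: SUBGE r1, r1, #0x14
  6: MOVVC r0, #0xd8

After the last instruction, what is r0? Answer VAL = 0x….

0: ✓ CMP  NZCV=0000
1: · SUBMI
2: · MOVMI
3: ✓ MOVNE  r0←0x57
4: ✓ CMP  NZCV=1000
5: · SUBGE
6: ✓ MOVVC  r0←0xd8

VAL = 0xd8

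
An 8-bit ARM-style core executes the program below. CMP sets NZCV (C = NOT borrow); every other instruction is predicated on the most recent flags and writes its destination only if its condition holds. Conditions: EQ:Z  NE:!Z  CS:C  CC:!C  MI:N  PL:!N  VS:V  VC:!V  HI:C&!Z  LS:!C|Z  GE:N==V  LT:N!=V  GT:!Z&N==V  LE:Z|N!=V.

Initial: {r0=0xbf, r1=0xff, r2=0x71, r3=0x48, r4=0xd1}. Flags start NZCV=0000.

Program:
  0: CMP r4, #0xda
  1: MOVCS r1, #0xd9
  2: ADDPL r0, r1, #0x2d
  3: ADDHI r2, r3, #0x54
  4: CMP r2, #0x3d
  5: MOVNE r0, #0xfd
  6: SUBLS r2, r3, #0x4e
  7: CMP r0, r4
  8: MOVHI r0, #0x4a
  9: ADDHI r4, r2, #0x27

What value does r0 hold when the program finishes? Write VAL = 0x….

VAL = 0x4a

[0] flags=1000 → (cmp)
[1] flags=1000 CS?F → skip
[2] flags=1000 PL?F → skip
[3] flags=1000 HI?F → skip
[4] flags=0010 → (cmp)
[5] flags=0010 NE?T → r0=0xfd
[6] flags=0010 LS?F → skip
[7] flags=0010 → (cmp)
[8] flags=0010 HI?T → r0=0x4a
[9] flags=0010 HI?T → r4=0x98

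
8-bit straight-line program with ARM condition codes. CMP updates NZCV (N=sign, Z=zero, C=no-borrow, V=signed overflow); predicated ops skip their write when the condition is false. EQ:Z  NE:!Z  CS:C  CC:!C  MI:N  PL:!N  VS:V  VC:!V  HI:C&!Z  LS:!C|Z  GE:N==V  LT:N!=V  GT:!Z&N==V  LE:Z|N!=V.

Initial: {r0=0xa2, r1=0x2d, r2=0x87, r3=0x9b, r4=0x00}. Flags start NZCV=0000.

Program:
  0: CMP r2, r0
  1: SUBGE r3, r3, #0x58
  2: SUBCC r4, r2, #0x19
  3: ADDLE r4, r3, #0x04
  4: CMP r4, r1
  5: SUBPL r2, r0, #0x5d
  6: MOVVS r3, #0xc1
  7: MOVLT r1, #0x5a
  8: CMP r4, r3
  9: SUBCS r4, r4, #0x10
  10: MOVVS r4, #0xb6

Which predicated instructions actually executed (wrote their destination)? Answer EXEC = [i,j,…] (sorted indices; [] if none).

EXEC = [2,3,5,6,7]

0: ✓ CMP  NZCV=1000
1: · SUBGE
2: ✓ SUBCC  r4←0x6e
3: ✓ ADDLE  r4←0x9f
4: ✓ CMP  NZCV=0011
5: ✓ SUBPL  r2←0x45
6: ✓ MOVVS  r3←0xc1
7: ✓ MOVLT  r1←0x5a
8: ✓ CMP  NZCV=1000
9: · SUBCS
10: · MOVVS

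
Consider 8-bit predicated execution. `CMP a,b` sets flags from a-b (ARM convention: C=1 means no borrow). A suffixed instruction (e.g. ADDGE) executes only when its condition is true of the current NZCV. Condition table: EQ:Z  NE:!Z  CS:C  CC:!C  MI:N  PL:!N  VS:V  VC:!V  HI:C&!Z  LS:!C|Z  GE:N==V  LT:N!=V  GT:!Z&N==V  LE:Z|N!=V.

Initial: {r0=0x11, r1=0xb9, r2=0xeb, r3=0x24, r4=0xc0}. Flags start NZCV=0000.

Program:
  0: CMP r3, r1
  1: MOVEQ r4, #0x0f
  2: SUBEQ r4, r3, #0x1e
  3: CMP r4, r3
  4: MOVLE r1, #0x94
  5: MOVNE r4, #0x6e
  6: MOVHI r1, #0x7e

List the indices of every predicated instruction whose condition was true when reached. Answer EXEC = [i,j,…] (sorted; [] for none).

[0] flags=0000 → (cmp)
[1] flags=0000 EQ?F → skip
[2] flags=0000 EQ?F → skip
[3] flags=1010 → (cmp)
[4] flags=1010 LE?T → r1=0x94
[5] flags=1010 NE?T → r4=0x6e
[6] flags=1010 HI?T → r1=0x7e

EXEC = [4,5,6]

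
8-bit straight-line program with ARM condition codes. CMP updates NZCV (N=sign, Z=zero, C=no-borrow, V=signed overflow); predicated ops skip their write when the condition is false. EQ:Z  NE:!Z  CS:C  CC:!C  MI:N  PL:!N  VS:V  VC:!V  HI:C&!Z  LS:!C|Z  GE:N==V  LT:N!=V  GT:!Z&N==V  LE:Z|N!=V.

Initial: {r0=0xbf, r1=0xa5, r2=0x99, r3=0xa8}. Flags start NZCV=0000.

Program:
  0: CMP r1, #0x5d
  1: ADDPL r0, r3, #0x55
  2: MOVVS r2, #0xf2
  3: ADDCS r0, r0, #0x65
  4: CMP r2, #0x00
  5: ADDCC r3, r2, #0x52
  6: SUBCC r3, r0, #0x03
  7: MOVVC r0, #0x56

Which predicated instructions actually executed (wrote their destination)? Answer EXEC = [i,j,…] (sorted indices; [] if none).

0: ✓ CMP  NZCV=0011
1: ✓ ADDPL  r0←0xfd
2: ✓ MOVVS  r2←0xf2
3: ✓ ADDCS  r0←0x62
4: ✓ CMP  NZCV=1010
5: · ADDCC
6: · SUBCC
7: ✓ MOVVC  r0←0x56

EXEC = [1,2,3,7]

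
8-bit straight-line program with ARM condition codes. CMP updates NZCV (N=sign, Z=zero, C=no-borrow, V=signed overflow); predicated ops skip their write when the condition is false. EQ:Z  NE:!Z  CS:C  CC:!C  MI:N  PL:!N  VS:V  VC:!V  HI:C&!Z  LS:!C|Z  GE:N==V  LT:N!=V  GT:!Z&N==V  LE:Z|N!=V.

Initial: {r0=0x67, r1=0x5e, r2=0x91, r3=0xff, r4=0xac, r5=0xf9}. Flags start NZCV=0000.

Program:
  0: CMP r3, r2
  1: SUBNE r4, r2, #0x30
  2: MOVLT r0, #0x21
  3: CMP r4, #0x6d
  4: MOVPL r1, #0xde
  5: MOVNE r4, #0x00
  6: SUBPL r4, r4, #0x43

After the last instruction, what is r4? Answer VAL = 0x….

VAL = 0x00

0: ✓ CMP  NZCV=0010
1: ✓ SUBNE  r4←0x61
2: · MOVLT
3: ✓ CMP  NZCV=1000
4: · MOVPL
5: ✓ MOVNE  r4←0x00
6: · SUBPL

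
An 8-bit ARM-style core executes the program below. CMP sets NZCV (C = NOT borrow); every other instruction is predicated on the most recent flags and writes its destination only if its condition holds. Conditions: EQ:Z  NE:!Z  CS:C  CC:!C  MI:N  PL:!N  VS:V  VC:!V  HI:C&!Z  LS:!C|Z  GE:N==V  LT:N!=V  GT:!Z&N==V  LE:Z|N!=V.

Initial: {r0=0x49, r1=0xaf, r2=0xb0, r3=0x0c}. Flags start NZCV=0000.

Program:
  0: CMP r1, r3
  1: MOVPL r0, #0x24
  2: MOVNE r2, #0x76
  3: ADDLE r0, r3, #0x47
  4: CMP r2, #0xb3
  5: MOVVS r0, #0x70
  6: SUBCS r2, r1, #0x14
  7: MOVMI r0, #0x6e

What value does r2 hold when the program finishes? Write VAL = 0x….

[0] flags=1010 → (cmp)
[1] flags=1010 PL?F → skip
[2] flags=1010 NE?T → r2=0x76
[3] flags=1010 LE?T → r0=0x53
[4] flags=1001 → (cmp)
[5] flags=1001 VS?T → r0=0x70
[6] flags=1001 CS?F → skip
[7] flags=1001 MI?T → r0=0x6e

VAL = 0x76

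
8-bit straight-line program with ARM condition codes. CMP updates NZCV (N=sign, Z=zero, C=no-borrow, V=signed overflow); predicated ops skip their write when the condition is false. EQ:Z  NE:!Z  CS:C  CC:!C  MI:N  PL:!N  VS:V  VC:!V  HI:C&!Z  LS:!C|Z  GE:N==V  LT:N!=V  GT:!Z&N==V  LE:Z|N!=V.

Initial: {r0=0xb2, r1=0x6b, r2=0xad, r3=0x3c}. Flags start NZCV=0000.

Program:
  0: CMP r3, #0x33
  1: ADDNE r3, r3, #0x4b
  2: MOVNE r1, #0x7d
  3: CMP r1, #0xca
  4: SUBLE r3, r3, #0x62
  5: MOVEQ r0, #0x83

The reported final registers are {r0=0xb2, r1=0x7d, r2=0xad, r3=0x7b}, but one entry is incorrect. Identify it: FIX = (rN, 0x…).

0: ✓ CMP  NZCV=0010
1: ✓ ADDNE  r3←0x87
2: ✓ MOVNE  r1←0x7d
3: ✓ CMP  NZCV=1001
4: · SUBLE
5: · MOVEQ

FIX = (r3, 0x87)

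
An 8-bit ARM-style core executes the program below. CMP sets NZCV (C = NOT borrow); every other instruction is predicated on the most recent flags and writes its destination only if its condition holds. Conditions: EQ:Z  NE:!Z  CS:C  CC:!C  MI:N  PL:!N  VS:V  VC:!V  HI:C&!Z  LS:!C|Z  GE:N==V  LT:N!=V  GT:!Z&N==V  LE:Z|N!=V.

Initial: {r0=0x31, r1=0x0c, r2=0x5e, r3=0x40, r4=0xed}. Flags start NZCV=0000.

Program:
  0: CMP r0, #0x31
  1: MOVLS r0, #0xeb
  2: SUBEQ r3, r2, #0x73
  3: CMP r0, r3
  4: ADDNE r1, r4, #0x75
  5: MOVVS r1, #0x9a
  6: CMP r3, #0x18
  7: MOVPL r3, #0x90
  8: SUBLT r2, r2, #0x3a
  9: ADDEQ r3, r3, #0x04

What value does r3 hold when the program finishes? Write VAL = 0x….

VAL = 0xeb

[0] flags=0110 → (cmp)
[1] flags=0110 LS?T → r0=0xeb
[2] flags=0110 EQ?T → r3=0xeb
[3] flags=0110 → (cmp)
[4] flags=0110 NE?F → skip
[5] flags=0110 VS?F → skip
[6] flags=1010 → (cmp)
[7] flags=1010 PL?F → skip
[8] flags=1010 LT?T → r2=0x24
[9] flags=1010 EQ?F → skip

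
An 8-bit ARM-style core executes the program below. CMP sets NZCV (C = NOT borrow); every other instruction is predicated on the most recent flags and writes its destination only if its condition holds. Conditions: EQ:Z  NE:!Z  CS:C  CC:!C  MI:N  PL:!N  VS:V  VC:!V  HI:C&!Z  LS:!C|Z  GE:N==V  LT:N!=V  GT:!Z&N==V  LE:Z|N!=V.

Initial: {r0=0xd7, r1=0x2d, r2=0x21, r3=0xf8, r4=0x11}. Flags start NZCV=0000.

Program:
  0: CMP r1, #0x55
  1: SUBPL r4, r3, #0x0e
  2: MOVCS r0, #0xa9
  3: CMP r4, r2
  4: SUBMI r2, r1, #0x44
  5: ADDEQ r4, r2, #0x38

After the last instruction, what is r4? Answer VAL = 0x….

VAL = 0x11

0: ✓ CMP  NZCV=1000
1: · SUBPL
2: · MOVCS
3: ✓ CMP  NZCV=1000
4: ✓ SUBMI  r2←0xe9
5: · ADDEQ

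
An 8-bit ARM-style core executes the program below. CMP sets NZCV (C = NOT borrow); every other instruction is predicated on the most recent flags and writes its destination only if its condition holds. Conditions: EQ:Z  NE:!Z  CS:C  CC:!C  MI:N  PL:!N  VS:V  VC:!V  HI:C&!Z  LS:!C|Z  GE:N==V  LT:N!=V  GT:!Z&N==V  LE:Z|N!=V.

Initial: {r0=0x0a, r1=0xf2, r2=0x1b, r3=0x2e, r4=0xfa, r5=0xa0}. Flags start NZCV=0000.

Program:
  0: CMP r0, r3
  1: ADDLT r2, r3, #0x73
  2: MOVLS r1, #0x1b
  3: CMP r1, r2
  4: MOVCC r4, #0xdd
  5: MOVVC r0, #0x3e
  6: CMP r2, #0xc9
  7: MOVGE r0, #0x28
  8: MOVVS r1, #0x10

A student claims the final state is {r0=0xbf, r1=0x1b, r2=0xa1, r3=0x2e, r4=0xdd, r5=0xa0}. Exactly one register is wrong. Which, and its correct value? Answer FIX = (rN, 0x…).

FIX = (r0, 0x3e)

[0] flags=1000 → (cmp)
[1] flags=1000 LT?T → r2=0xa1
[2] flags=1000 LS?T → r1=0x1b
[3] flags=0000 → (cmp)
[4] flags=0000 CC?T → r4=0xdd
[5] flags=0000 VC?T → r0=0x3e
[6] flags=1000 → (cmp)
[7] flags=1000 GE?F → skip
[8] flags=1000 VS?F → skip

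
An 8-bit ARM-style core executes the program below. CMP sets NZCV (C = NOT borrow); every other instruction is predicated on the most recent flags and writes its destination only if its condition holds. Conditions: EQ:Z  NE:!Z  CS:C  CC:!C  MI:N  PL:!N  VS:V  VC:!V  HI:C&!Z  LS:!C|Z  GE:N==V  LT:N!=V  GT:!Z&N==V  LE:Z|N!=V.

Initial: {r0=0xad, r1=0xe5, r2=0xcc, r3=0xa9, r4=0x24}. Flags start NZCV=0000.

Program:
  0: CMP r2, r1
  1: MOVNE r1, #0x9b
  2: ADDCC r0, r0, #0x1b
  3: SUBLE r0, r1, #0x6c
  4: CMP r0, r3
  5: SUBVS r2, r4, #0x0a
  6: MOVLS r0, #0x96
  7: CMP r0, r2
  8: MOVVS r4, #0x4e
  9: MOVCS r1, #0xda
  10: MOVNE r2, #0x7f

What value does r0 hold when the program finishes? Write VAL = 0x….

[0] flags=1000 → (cmp)
[1] flags=1000 NE?T → r1=0x9b
[2] flags=1000 CC?T → r0=0xc8
[3] flags=1000 LE?T → r0=0x2f
[4] flags=1001 → (cmp)
[5] flags=1001 VS?T → r2=0x1a
[6] flags=1001 LS?T → r0=0x96
[7] flags=0011 → (cmp)
[8] flags=0011 VS?T → r4=0x4e
[9] flags=0011 CS?T → r1=0xda
[10] flags=0011 NE?T → r2=0x7f

VAL = 0x96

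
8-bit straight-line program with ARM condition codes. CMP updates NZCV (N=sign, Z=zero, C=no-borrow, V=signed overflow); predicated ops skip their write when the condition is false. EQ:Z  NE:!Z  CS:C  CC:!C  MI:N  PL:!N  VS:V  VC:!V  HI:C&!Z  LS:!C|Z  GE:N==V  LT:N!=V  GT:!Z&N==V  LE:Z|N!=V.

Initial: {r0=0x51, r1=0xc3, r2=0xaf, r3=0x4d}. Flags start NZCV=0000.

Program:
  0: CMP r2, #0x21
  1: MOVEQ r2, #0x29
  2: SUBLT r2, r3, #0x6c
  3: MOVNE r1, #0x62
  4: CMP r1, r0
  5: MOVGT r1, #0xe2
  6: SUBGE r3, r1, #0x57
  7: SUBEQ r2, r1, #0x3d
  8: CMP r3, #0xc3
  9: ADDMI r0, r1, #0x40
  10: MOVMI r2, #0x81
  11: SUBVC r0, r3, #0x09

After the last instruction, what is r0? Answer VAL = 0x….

VAL = 0x82

0: ✓ CMP  NZCV=1010
1: · MOVEQ
2: ✓ SUBLT  r2←0xe1
3: ✓ MOVNE  r1←0x62
4: ✓ CMP  NZCV=0010
5: ✓ MOVGT  r1←0xe2
6: ✓ SUBGE  r3←0x8b
7: · SUBEQ
8: ✓ CMP  NZCV=1000
9: ✓ ADDMI  r0←0x22
10: ✓ MOVMI  r2←0x81
11: ✓ SUBVC  r0←0x82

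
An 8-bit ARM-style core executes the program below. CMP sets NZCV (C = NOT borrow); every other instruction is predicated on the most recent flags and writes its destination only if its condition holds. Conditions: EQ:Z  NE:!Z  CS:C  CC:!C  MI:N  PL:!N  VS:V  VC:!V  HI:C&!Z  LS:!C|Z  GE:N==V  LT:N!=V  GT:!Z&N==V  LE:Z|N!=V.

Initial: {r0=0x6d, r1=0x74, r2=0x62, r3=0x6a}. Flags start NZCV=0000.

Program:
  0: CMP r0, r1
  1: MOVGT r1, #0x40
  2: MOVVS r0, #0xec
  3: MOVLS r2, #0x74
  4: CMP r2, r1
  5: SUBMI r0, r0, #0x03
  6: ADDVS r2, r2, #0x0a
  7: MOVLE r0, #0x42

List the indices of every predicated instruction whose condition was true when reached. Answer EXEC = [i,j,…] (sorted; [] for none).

[0] flags=1000 → (cmp)
[1] flags=1000 GT?F → skip
[2] flags=1000 VS?F → skip
[3] flags=1000 LS?T → r2=0x74
[4] flags=0110 → (cmp)
[5] flags=0110 MI?F → skip
[6] flags=0110 VS?F → skip
[7] flags=0110 LE?T → r0=0x42

EXEC = [3,7]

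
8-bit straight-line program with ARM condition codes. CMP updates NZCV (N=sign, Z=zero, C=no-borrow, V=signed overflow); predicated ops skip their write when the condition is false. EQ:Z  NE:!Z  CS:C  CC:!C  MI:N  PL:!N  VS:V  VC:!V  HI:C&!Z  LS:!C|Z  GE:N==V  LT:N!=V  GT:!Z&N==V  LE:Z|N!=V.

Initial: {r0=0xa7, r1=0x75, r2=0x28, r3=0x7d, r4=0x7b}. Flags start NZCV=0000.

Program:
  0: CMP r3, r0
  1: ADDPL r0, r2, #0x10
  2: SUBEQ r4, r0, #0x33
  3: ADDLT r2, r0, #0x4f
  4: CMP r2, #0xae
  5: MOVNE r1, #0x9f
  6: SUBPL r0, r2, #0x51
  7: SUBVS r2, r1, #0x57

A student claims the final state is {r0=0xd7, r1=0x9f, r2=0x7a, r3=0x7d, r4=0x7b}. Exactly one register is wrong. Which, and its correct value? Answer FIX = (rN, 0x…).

FIX = (r2, 0x28)

[0] flags=1001 → (cmp)
[1] flags=1001 PL?F → skip
[2] flags=1001 EQ?F → skip
[3] flags=1001 LT?F → skip
[4] flags=0000 → (cmp)
[5] flags=0000 NE?T → r1=0x9f
[6] flags=0000 PL?T → r0=0xd7
[7] flags=0000 VS?F → skip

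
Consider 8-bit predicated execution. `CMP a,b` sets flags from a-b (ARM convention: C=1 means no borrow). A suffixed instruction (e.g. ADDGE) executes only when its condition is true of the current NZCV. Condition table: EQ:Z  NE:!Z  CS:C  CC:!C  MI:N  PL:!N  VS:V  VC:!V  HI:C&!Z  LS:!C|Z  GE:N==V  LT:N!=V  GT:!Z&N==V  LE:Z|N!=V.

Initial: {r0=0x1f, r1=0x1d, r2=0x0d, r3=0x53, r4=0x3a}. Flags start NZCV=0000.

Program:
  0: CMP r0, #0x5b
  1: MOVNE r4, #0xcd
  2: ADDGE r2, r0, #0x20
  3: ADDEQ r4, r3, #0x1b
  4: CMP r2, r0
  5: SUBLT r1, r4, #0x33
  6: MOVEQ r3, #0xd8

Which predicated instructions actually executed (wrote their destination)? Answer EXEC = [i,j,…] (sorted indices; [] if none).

[0] flags=1000 → (cmp)
[1] flags=1000 NE?T → r4=0xcd
[2] flags=1000 GE?F → skip
[3] flags=1000 EQ?F → skip
[4] flags=1000 → (cmp)
[5] flags=1000 LT?T → r1=0x9a
[6] flags=1000 EQ?F → skip

EXEC = [1,5]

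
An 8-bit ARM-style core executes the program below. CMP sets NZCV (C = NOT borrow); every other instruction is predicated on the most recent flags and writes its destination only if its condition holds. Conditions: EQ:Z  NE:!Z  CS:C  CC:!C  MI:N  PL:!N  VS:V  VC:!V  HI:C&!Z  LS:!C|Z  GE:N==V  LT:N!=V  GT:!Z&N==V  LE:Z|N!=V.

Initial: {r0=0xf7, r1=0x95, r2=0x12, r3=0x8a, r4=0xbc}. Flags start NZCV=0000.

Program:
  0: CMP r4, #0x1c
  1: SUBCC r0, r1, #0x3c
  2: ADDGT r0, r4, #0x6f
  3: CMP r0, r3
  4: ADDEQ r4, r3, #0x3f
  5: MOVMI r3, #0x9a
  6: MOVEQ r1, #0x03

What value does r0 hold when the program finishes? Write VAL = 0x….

0: ✓ CMP  NZCV=1010
1: · SUBCC
2: · ADDGT
3: ✓ CMP  NZCV=0010
4: · ADDEQ
5: · MOVMI
6: · MOVEQ

VAL = 0xf7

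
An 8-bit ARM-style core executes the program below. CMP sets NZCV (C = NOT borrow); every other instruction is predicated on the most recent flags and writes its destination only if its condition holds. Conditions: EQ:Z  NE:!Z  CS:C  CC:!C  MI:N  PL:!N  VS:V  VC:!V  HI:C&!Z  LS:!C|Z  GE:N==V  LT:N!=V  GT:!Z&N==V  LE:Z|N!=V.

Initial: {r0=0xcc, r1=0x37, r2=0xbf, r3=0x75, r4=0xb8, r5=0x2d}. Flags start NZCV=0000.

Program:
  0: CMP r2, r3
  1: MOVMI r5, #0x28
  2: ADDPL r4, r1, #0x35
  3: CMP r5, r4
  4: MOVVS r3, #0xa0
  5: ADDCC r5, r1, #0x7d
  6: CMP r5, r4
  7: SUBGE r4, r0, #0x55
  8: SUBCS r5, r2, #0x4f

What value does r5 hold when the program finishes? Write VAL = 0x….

VAL = 0x70

[0] flags=0011 → (cmp)
[1] flags=0011 MI?F → skip
[2] flags=0011 PL?T → r4=0x6c
[3] flags=1000 → (cmp)
[4] flags=1000 VS?F → skip
[5] flags=1000 CC?T → r5=0xb4
[6] flags=0011 → (cmp)
[7] flags=0011 GE?F → skip
[8] flags=0011 CS?T → r5=0x70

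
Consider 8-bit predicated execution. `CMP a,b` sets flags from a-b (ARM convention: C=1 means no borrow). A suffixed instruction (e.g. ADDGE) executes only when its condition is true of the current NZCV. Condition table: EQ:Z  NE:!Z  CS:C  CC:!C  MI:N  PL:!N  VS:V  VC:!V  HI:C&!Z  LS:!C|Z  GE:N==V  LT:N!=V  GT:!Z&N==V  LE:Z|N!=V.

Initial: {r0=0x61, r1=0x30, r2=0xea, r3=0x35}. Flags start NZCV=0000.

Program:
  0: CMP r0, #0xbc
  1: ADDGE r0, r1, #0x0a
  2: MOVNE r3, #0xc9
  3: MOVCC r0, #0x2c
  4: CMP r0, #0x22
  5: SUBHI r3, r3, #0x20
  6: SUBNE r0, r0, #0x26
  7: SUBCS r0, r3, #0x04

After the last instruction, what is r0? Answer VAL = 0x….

VAL = 0xa5

0: ✓ CMP  NZCV=1001
1: ✓ ADDGE  r0←0x3a
2: ✓ MOVNE  r3←0xc9
3: ✓ MOVCC  r0←0x2c
4: ✓ CMP  NZCV=0010
5: ✓ SUBHI  r3←0xa9
6: ✓ SUBNE  r0←0x06
7: ✓ SUBCS  r0←0xa5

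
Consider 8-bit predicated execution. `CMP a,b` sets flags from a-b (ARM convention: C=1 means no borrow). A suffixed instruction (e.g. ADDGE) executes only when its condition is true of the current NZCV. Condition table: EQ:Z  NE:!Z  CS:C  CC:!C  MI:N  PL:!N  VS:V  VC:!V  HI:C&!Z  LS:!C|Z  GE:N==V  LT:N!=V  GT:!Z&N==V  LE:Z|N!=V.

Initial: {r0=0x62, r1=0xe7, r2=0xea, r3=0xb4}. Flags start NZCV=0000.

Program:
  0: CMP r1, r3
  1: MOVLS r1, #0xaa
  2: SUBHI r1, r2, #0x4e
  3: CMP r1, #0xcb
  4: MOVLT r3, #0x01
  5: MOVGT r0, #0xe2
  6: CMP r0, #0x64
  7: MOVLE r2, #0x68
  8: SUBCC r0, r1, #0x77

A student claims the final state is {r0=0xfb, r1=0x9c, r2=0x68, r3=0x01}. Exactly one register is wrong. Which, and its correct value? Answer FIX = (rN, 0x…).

0: ✓ CMP  NZCV=0010
1: · MOVLS
2: ✓ SUBHI  r1←0x9c
3: ✓ CMP  NZCV=1000
4: ✓ MOVLT  r3←0x01
5: · MOVGT
6: ✓ CMP  NZCV=1000
7: ✓ MOVLE  r2←0x68
8: ✓ SUBCC  r0←0x25

FIX = (r0, 0x25)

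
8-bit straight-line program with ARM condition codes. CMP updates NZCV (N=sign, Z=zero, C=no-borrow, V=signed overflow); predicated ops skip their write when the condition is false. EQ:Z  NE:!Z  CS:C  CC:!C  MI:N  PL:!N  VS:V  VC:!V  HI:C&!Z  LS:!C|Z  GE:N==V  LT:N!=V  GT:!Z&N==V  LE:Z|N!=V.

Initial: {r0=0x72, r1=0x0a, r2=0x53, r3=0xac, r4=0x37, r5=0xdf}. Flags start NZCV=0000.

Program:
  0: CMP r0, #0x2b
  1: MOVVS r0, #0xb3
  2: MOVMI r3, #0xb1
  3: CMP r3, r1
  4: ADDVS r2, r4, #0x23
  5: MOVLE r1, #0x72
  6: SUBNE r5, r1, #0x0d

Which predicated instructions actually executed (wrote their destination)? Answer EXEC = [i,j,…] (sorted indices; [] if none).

0: ✓ CMP  NZCV=0010
1: · MOVVS
2: · MOVMI
3: ✓ CMP  NZCV=1010
4: · ADDVS
5: ✓ MOVLE  r1←0x72
6: ✓ SUBNE  r5←0x65

EXEC = [5,6]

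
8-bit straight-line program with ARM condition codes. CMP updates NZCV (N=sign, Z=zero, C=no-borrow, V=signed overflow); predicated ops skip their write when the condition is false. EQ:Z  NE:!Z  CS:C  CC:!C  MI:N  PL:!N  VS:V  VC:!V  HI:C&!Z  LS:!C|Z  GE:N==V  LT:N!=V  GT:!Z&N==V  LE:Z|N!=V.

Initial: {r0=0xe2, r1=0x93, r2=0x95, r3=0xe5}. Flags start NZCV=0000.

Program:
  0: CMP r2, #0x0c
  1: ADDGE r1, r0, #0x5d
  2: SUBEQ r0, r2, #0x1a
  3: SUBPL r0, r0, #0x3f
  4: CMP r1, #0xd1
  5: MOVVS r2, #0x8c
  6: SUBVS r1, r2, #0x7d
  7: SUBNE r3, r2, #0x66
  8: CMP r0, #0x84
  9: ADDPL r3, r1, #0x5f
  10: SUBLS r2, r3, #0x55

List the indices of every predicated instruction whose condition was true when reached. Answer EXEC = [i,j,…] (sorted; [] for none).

0: ✓ CMP  NZCV=1010
1: · ADDGE
2: · SUBEQ
3: · SUBPL
4: ✓ CMP  NZCV=1000
5: · MOVVS
6: · SUBVS
7: ✓ SUBNE  r3←0x2f
8: ✓ CMP  NZCV=0010
9: ✓ ADDPL  r3←0xf2
10: · SUBLS

EXEC = [7,9]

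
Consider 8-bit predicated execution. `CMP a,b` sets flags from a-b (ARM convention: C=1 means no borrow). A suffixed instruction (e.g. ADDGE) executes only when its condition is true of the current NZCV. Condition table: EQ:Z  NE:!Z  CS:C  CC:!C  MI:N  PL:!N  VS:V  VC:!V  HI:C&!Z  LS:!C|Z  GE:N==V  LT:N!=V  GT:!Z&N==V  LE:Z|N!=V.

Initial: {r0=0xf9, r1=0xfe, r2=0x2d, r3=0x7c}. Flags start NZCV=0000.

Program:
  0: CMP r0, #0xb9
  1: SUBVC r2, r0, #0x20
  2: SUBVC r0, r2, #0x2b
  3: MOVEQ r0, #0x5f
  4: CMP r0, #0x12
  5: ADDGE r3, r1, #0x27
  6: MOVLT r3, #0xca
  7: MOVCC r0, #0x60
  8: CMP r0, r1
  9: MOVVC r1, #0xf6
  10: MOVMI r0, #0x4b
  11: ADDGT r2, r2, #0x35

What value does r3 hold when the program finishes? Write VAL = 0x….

[0] flags=0010 → (cmp)
[1] flags=0010 VC?T → r2=0xd9
[2] flags=0010 VC?T → r0=0xae
[3] flags=0010 EQ?F → skip
[4] flags=1010 → (cmp)
[5] flags=1010 GE?F → skip
[6] flags=1010 LT?T → r3=0xca
[7] flags=1010 CC?F → skip
[8] flags=1000 → (cmp)
[9] flags=1000 VC?T → r1=0xf6
[10] flags=1000 MI?T → r0=0x4b
[11] flags=1000 GT?F → skip

VAL = 0xca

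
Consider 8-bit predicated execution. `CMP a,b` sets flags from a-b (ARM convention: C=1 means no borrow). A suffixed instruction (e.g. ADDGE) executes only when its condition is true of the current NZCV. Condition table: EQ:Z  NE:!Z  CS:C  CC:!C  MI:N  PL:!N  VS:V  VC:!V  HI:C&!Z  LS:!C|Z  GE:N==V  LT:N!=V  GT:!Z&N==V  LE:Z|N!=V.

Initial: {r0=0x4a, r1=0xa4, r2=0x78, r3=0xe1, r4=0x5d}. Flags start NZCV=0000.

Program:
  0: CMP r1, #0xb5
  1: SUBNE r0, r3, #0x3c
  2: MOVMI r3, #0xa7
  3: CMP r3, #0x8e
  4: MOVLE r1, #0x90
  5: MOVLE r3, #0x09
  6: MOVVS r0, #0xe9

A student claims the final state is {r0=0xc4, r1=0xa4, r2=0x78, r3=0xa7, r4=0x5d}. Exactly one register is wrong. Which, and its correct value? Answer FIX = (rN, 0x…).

0: ✓ CMP  NZCV=1000
1: ✓ SUBNE  r0←0xa5
2: ✓ MOVMI  r3←0xa7
3: ✓ CMP  NZCV=0010
4: · MOVLE
5: · MOVLE
6: · MOVVS

FIX = (r0, 0xa5)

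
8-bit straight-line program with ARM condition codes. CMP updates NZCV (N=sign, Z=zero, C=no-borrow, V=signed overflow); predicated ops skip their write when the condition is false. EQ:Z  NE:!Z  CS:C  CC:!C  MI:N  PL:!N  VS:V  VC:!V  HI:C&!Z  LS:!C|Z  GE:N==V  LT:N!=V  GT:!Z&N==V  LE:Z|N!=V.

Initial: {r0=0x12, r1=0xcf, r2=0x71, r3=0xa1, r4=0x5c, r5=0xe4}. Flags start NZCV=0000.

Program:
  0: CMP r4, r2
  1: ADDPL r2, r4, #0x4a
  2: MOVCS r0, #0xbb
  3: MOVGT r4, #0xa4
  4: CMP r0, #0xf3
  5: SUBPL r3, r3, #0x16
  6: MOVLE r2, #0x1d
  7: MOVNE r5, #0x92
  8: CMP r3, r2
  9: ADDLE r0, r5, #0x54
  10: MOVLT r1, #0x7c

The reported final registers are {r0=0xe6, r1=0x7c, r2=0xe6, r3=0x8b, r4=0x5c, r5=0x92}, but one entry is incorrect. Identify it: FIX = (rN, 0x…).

[0] flags=1000 → (cmp)
[1] flags=1000 PL?F → skip
[2] flags=1000 CS?F → skip
[3] flags=1000 GT?F → skip
[4] flags=0000 → (cmp)
[5] flags=0000 PL?T → r3=0x8b
[6] flags=0000 LE?F → skip
[7] flags=0000 NE?T → r5=0x92
[8] flags=0011 → (cmp)
[9] flags=0011 LE?T → r0=0xe6
[10] flags=0011 LT?T → r1=0x7c

FIX = (r2, 0x71)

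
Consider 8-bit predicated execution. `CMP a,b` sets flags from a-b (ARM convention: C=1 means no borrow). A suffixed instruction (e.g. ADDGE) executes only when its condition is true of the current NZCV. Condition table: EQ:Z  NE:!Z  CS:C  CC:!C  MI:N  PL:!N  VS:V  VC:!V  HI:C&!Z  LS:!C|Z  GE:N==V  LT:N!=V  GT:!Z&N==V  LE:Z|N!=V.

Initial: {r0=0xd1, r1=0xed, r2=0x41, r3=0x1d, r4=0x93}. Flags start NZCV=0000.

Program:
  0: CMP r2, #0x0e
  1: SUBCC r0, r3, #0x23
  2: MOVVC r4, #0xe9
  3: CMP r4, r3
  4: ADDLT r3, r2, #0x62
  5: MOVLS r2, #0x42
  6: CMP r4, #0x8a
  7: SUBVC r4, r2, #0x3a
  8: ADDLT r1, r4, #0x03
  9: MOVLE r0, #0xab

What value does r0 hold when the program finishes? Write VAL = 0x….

0: ✓ CMP  NZCV=0010
1: · SUBCC
2: ✓ MOVVC  r4←0xe9
3: ✓ CMP  NZCV=1010
4: ✓ ADDLT  r3←0xa3
5: · MOVLS
6: ✓ CMP  NZCV=0010
7: ✓ SUBVC  r4←0x07
8: · ADDLT
9: · MOVLE

VAL = 0xd1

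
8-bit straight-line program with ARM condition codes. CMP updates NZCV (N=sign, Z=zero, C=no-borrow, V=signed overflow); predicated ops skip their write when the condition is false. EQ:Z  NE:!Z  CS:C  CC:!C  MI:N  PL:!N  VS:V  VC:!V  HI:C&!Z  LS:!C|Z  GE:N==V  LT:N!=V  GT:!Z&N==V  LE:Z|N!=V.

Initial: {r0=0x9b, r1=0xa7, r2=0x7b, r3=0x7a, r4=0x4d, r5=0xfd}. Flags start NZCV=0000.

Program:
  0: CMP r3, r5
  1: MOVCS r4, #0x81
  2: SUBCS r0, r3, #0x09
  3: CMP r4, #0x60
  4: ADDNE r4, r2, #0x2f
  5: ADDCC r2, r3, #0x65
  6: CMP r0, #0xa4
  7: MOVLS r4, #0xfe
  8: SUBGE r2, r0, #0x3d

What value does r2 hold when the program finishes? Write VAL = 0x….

VAL = 0xdf

0: ✓ CMP  NZCV=0000
1: · MOVCS
2: · SUBCS
3: ✓ CMP  NZCV=1000
4: ✓ ADDNE  r4←0xaa
5: ✓ ADDCC  r2←0xdf
6: ✓ CMP  NZCV=1000
7: ✓ MOVLS  r4←0xfe
8: · SUBGE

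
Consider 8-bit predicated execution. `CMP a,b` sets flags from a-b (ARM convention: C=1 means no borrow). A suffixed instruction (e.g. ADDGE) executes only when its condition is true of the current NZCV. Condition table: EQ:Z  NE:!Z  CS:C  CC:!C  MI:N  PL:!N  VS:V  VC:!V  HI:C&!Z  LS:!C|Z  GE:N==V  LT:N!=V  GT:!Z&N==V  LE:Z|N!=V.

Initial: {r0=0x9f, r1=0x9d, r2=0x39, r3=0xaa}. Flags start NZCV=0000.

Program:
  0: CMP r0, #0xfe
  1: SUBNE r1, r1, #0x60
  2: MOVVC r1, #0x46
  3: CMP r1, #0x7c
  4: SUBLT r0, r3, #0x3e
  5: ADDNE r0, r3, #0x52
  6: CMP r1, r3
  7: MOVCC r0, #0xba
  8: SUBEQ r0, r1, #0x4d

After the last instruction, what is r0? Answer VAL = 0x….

VAL = 0xba

0: ✓ CMP  NZCV=1000
1: ✓ SUBNE  r1←0x3d
2: ✓ MOVVC  r1←0x46
3: ✓ CMP  NZCV=1000
4: ✓ SUBLT  r0←0x6c
5: ✓ ADDNE  r0←0xfc
6: ✓ CMP  NZCV=1001
7: ✓ MOVCC  r0←0xba
8: · SUBEQ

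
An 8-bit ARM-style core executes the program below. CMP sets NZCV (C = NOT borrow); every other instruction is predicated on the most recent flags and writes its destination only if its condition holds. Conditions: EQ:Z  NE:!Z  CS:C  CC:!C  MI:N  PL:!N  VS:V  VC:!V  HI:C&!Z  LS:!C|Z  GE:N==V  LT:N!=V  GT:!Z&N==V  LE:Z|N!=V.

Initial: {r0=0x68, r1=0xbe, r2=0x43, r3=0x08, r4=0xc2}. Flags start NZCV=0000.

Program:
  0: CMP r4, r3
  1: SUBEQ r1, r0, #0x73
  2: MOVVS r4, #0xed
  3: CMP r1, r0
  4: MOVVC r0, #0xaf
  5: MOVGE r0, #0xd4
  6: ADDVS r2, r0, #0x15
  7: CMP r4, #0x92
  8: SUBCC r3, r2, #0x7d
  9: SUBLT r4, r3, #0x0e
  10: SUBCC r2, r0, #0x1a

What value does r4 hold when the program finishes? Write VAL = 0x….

[0] flags=1010 → (cmp)
[1] flags=1010 EQ?F → skip
[2] flags=1010 VS?F → skip
[3] flags=0011 → (cmp)
[4] flags=0011 VC?F → skip
[5] flags=0011 GE?F → skip
[6] flags=0011 VS?T → r2=0x7d
[7] flags=0010 → (cmp)
[8] flags=0010 CC?F → skip
[9] flags=0010 LT?F → skip
[10] flags=0010 CC?F → skip

VAL = 0xc2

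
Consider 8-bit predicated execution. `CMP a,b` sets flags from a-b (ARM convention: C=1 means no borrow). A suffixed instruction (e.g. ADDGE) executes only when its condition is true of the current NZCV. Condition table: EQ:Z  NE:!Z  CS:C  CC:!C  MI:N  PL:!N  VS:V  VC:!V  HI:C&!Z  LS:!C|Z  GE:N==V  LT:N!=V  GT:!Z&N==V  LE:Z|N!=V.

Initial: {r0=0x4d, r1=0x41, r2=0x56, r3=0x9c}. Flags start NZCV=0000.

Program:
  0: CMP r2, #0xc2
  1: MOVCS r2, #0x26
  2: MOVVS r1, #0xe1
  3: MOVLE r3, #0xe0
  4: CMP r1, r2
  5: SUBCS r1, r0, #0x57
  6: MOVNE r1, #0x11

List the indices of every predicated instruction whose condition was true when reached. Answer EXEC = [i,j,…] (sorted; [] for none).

EXEC = [2,5,6]

[0] flags=1001 → (cmp)
[1] flags=1001 CS?F → skip
[2] flags=1001 VS?T → r1=0xe1
[3] flags=1001 LE?F → skip
[4] flags=1010 → (cmp)
[5] flags=1010 CS?T → r1=0xf6
[6] flags=1010 NE?T → r1=0x11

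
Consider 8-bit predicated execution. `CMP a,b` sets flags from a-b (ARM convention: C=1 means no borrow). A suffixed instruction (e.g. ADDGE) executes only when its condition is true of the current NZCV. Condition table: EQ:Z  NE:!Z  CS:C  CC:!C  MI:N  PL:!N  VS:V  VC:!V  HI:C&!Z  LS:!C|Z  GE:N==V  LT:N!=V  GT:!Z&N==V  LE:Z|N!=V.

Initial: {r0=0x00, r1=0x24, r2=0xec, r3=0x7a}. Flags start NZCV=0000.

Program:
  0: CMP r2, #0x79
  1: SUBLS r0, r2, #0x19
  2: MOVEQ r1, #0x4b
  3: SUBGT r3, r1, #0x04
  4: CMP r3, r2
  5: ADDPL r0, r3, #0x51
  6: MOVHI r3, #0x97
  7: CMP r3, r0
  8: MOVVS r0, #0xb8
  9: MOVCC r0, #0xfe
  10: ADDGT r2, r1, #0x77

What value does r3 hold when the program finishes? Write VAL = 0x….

VAL = 0x7a

0: ✓ CMP  NZCV=0011
1: · SUBLS
2: · MOVEQ
3: · SUBGT
4: ✓ CMP  NZCV=1001
5: · ADDPL
6: · MOVHI
7: ✓ CMP  NZCV=0010
8: · MOVVS
9: · MOVCC
10: ✓ ADDGT  r2←0x9b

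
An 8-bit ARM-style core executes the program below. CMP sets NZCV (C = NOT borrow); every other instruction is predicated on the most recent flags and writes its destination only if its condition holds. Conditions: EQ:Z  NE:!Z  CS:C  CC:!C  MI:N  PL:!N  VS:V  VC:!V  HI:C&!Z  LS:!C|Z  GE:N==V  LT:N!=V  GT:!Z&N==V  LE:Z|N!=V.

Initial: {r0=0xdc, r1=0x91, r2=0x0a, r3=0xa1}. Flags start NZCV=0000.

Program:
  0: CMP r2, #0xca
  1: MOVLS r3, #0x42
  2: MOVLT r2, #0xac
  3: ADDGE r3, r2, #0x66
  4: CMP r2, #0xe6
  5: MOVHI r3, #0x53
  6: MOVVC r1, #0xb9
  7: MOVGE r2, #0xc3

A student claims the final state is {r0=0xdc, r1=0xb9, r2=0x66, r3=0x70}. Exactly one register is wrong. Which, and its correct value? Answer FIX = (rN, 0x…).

0: ✓ CMP  NZCV=0000
1: ✓ MOVLS  r3←0x42
2: · MOVLT
3: ✓ ADDGE  r3←0x70
4: ✓ CMP  NZCV=0000
5: · MOVHI
6: ✓ MOVVC  r1←0xb9
7: ✓ MOVGE  r2←0xc3

FIX = (r2, 0xc3)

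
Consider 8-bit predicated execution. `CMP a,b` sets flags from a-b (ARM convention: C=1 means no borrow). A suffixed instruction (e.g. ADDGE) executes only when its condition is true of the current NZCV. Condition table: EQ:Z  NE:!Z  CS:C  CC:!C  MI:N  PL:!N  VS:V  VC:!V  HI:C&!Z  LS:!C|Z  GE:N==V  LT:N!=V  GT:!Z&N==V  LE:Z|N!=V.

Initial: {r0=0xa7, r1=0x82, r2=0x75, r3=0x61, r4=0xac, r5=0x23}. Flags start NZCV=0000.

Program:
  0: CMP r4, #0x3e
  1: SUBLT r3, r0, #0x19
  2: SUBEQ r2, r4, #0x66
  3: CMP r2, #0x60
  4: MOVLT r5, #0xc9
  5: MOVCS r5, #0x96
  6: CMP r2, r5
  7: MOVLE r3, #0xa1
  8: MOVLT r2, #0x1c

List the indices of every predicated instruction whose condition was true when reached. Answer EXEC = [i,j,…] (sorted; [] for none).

EXEC = [1,5]

[0] flags=0011 → (cmp)
[1] flags=0011 LT?T → r3=0x8e
[2] flags=0011 EQ?F → skip
[3] flags=0010 → (cmp)
[4] flags=0010 LT?F → skip
[5] flags=0010 CS?T → r5=0x96
[6] flags=1001 → (cmp)
[7] flags=1001 LE?F → skip
[8] flags=1001 LT?F → skip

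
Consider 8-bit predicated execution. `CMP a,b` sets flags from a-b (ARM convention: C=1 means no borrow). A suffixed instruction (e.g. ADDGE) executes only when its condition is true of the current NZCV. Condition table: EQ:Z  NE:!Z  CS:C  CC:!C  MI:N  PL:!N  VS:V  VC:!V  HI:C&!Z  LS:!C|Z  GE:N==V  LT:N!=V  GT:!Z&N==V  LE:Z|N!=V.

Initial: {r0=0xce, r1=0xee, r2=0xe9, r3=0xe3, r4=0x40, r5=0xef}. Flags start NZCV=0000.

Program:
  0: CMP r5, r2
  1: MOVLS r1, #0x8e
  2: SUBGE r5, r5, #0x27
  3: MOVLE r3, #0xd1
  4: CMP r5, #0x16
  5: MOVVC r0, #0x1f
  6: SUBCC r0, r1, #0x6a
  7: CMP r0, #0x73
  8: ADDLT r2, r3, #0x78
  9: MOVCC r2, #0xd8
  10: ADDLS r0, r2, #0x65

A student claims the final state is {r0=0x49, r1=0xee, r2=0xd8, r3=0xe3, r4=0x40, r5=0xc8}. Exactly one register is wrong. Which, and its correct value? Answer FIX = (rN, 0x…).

FIX = (r0, 0x3d)

[0] flags=0010 → (cmp)
[1] flags=0010 LS?F → skip
[2] flags=0010 GE?T → r5=0xc8
[3] flags=0010 LE?F → skip
[4] flags=1010 → (cmp)
[5] flags=1010 VC?T → r0=0x1f
[6] flags=1010 CC?F → skip
[7] flags=1000 → (cmp)
[8] flags=1000 LT?T → r2=0x5b
[9] flags=1000 CC?T → r2=0xd8
[10] flags=1000 LS?T → r0=0x3d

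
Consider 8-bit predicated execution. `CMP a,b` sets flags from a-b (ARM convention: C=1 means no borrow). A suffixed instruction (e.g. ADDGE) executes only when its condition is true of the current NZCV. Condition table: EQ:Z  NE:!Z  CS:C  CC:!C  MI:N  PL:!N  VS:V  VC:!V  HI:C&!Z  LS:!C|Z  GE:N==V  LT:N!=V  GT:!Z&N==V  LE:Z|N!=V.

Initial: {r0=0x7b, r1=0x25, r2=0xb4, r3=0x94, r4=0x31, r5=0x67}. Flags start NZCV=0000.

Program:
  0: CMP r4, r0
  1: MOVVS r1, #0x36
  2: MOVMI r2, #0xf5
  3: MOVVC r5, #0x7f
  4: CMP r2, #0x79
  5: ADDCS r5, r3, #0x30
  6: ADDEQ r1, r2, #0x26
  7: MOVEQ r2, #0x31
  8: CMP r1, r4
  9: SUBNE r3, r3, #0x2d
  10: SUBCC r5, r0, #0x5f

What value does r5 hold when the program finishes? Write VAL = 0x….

VAL = 0x1c

0: ✓ CMP  NZCV=1000
1: · MOVVS
2: ✓ MOVMI  r2←0xf5
3: ✓ MOVVC  r5←0x7f
4: ✓ CMP  NZCV=0011
5: ✓ ADDCS  r5←0xc4
6: · ADDEQ
7: · MOVEQ
8: ✓ CMP  NZCV=1000
9: ✓ SUBNE  r3←0x67
10: ✓ SUBCC  r5←0x1c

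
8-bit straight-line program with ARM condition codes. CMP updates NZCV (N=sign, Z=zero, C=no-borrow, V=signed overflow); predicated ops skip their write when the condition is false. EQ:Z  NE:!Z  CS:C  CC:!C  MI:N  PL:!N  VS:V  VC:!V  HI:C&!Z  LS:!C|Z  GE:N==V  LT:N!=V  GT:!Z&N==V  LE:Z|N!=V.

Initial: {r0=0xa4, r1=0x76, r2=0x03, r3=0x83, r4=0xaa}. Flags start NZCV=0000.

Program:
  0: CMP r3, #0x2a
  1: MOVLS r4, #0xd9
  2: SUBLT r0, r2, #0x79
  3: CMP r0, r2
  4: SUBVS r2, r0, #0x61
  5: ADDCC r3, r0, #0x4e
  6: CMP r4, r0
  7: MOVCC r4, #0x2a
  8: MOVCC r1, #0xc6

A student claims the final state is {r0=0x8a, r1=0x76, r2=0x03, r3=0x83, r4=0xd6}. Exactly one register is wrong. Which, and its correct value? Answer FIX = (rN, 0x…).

[0] flags=0011 → (cmp)
[1] flags=0011 LS?F → skip
[2] flags=0011 LT?T → r0=0x8a
[3] flags=1010 → (cmp)
[4] flags=1010 VS?F → skip
[5] flags=1010 CC?F → skip
[6] flags=0010 → (cmp)
[7] flags=0010 CC?F → skip
[8] flags=0010 CC?F → skip

FIX = (r4, 0xaa)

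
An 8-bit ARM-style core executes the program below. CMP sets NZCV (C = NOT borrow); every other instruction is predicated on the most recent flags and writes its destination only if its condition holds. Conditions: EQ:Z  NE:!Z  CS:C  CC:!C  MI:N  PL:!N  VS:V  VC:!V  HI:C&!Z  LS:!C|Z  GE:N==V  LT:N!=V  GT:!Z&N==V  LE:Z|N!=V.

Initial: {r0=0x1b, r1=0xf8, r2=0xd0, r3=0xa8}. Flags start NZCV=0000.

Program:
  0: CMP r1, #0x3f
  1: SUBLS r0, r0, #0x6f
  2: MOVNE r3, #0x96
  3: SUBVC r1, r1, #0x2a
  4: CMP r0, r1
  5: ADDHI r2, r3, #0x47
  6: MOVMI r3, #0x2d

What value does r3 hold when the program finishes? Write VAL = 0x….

[0] flags=1010 → (cmp)
[1] flags=1010 LS?F → skip
[2] flags=1010 NE?T → r3=0x96
[3] flags=1010 VC?T → r1=0xce
[4] flags=0000 → (cmp)
[5] flags=0000 HI?F → skip
[6] flags=0000 MI?F → skip

VAL = 0x96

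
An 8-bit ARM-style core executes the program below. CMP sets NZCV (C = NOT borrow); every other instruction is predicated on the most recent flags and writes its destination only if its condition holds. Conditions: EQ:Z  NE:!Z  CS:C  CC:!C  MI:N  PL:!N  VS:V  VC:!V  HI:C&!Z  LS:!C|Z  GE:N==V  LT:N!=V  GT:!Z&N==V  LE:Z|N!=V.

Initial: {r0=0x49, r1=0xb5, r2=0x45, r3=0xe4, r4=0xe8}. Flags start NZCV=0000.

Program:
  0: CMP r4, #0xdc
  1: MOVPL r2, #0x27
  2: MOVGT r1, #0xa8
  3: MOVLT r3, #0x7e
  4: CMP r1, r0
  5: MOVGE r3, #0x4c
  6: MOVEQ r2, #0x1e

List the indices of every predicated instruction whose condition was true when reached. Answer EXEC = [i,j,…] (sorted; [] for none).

EXEC = [1,2]

[0] flags=0010 → (cmp)
[1] flags=0010 PL?T → r2=0x27
[2] flags=0010 GT?T → r1=0xa8
[3] flags=0010 LT?F → skip
[4] flags=0011 → (cmp)
[5] flags=0011 GE?F → skip
[6] flags=0011 EQ?F → skip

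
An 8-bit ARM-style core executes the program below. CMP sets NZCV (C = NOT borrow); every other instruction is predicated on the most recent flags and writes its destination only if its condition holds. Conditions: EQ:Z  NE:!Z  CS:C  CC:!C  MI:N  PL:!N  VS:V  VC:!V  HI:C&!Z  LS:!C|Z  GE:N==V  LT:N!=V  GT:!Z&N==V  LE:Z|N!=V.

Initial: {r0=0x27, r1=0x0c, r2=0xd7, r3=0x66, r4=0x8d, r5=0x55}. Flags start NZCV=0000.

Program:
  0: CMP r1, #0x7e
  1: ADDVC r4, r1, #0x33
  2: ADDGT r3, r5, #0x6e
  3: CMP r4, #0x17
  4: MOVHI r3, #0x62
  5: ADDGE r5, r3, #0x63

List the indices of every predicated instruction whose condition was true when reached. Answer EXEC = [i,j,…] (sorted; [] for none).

EXEC = [1,4,5]

[0] flags=1000 → (cmp)
[1] flags=1000 VC?T → r4=0x3f
[2] flags=1000 GT?F → skip
[3] flags=0010 → (cmp)
[4] flags=0010 HI?T → r3=0x62
[5] flags=0010 GE?T → r5=0xc5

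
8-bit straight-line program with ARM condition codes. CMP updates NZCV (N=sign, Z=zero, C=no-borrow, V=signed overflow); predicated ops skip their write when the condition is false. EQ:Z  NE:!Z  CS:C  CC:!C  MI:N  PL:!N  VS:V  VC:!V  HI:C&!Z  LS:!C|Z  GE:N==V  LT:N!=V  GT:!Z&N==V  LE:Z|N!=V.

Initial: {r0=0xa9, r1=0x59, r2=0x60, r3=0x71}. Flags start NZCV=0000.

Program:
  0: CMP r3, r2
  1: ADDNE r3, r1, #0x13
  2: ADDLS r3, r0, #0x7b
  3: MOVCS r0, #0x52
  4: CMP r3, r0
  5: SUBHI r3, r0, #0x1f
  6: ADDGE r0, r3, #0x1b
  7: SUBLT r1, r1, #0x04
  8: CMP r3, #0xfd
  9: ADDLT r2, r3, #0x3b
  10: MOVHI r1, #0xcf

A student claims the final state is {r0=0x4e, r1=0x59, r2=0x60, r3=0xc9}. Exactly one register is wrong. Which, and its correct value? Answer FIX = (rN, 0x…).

0: ✓ CMP  NZCV=0010
1: ✓ ADDNE  r3←0x6c
2: · ADDLS
3: ✓ MOVCS  r0←0x52
4: ✓ CMP  NZCV=0010
5: ✓ SUBHI  r3←0x33
6: ✓ ADDGE  r0←0x4e
7: · SUBLT
8: ✓ CMP  NZCV=0000
9: · ADDLT
10: · MOVHI

FIX = (r3, 0x33)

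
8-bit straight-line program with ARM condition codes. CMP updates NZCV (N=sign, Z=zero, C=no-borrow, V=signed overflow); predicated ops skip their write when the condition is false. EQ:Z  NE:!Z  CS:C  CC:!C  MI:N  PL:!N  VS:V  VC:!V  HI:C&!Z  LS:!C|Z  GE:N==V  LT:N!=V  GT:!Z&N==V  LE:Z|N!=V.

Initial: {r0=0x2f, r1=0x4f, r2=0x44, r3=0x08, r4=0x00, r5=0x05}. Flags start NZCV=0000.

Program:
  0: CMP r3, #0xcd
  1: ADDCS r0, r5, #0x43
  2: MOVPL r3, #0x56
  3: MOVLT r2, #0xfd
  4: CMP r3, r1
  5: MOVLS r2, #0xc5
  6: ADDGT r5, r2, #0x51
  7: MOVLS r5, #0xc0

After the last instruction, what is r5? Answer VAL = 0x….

VAL = 0x95

[0] flags=0000 → (cmp)
[1] flags=0000 CS?F → skip
[2] flags=0000 PL?T → r3=0x56
[3] flags=0000 LT?F → skip
[4] flags=0010 → (cmp)
[5] flags=0010 LS?F → skip
[6] flags=0010 GT?T → r5=0x95
[7] flags=0010 LS?F → skip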